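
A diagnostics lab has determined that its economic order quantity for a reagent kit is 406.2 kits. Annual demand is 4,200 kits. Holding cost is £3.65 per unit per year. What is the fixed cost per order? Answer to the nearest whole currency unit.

S ≈ £72

Invert the EOQ relation Q*² = 2DS/H.
From Q* = √(2DS/H): S = Q*²H / (2D) = 406.2² × 3.65 / (2 × 4,200) = 71.6958.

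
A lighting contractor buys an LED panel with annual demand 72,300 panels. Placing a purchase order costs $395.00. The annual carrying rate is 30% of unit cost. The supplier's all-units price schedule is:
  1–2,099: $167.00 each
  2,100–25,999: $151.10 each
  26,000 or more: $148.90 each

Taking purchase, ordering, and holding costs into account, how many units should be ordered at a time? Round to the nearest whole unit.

Holding cost per unit per year at price C is H = 0.30·C.
Candidates are each tier's EOQ (if it falls in that tier) and each price-break quantity.
EOQ at $167.00 = 1067.7 (feasible in tier 1): TC = 72,300×$167.00 + (72,300/1067.7)×395 + (1067.7/2)×0.30×$167.00 = $12,127,593.57.
EOQ at $151.10 = 1122.5 < 2100, so use break Q=2100: TC = 72,300×$151.10 + (72,300/2100.0)×395 + (2100.0/2)×0.30×$151.10 = $10,985,725.79.
EOQ at $148.90 = 1130.8 < 26000, so use break Q=26000: TC = 72,300×$148.90 + (72,300/26000.0)×395 + (26000.0/2)×0.30×$148.90 = $11,347,278.40.
Lowest total cost is $10,985,725.79 at Q = 2100.0.

Q* ≈ 2,100 panels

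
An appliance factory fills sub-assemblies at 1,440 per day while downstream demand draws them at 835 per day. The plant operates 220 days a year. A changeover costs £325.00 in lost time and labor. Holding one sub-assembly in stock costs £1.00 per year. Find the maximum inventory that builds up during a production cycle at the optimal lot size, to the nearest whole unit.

I_max ≈ 7,083 sub-assemblies

Annual demand D = 835 × 220 = 183,700.
Production build-up factor (1 − d/p) = 1 − 835/1,440 = 0.4201.
Q* = √(2DS / (H(1 − d/p))) = √(2 × 183,700 × 325 / (1 × 0.4201)).
= √(119,405,000 / 0.4201) ≈ 16858.340.
Maximum inventory = Q*(1 − d/p) = 16858.340 × 0.4201 ≈ 7082.844.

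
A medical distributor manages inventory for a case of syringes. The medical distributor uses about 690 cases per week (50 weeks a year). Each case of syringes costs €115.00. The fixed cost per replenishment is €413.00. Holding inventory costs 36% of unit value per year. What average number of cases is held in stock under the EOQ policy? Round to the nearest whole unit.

Average inventory ≈ 415 cases

Annual demand D = 690 × 50 = 34,500.
Holding cost H = 0.36 × €115.00 = €41.4000 per unit per year.
The optimal lot size = √(2DS/H) = √(2 × 34,500 × 413 / 41.4) ≈ 829.66.
Average inventory = Q*/2 ≈ 829.66 / 2 = 414.829.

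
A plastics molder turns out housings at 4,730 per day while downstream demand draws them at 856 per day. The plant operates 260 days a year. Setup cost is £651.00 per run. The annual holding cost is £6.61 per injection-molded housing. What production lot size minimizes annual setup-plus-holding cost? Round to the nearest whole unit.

Annual demand D = 856 × 260 = 222,560.
Production build-up factor (1 − d/p) = 1 − 856/4,730 = 0.8190.
Q* = √(2DS / (H(1 − d/p))) = √(2 × 222,560 × 651 / (6.61 × 0.8190)).
= √(289,773,120 / 5.4138) ≈ 7316.091.

Q* ≈ 7,316 housings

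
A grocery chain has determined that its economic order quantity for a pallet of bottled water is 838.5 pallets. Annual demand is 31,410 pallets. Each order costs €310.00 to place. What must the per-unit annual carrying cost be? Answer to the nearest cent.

H ≈ €27.70

The basic EOQ model gives Q* = √(2DS/H); rearrange for the unknown.
From Q* = √(2DS/H): H = 2DS / Q*² = 2 × 31,410 × 310 / 838.5² = 27.6983.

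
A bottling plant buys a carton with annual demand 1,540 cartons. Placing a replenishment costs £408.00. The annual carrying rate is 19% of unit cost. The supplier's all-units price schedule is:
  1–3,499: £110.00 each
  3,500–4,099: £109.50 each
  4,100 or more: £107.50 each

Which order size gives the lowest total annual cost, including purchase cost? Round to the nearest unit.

Holding cost per unit per year at price C is H = 0.19·C.
For each price level, check whether its EOQ is feasible; otherwise the best quantity at that price is the breakpoint.
EOQ at £110.00 = 245.2 (feasible in tier 1): TC = 1,540×£110.00 + (1,540/245.2)×408 + (245.2/2)×0.19×£110.00 = £174,524.82.
EOQ at £109.50 = 245.8 < 3500, so use break Q=3500: TC = 1,540×£109.50 + (1,540/3500.0)×408 + (3500.0/2)×0.19×£109.50 = £205,218.27.
EOQ at £107.50 = 248.0 < 4100, so use break Q=4100: TC = 1,540×£107.50 + (1,540/4100.0)×408 + (4100.0/2)×0.19×£107.50 = £207,574.50.
Lowest total cost is £174,524.82 at Q = 245.2.

Q* ≈ 245 cartons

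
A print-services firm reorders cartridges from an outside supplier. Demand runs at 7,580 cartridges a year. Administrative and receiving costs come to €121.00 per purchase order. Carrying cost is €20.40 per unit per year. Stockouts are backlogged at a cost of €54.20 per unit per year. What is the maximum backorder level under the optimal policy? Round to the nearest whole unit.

S* ≈ 96 cartridges

With planned backorders, Q* = √(2DS/H) · √((H+B)/B).
√(2DS/H) = √(2 × 7,580 × 121 / 20.4) = 299.866.
√((H+B)/B) = √((20.4+54.2)/54.2) = 1.1732.
Q* ≈ 351.801.
S* = Q* · H/(H+B) = 351.801 × 20.4/74.6 ≈ 96.203.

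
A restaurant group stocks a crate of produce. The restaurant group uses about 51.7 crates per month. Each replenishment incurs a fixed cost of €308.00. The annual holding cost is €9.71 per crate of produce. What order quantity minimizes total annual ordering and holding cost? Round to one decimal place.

Annual demand D = 51.7 × 12 = 620.4.
EOQ = √(2DS / H) = √(2 × 620.4 × 308 / 9.71).
= √(382,166.4 / 9.71) = √39,358.0227 ≈ 198.389.

Q* ≈ 198.4 crates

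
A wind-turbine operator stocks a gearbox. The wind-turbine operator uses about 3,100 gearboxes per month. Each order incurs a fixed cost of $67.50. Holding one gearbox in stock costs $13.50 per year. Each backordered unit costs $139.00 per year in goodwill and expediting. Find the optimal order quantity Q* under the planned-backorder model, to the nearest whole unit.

Annual demand D = 3,100 × 12 = 37,200.
With planned backorders, Q* = √(2DS/H) · √((H+B)/B).
√(2DS/H) = √(2 × 37,200 × 67.5 / 13.5) = 609.918.
√((H+B)/B) = √((13.5+139)/139) = 1.0474.
Q* ≈ 638.850.

Q* ≈ 639 gearboxes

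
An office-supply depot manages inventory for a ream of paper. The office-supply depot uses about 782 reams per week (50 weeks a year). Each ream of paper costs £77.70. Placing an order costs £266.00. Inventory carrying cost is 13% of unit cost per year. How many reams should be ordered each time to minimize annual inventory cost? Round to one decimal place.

Q* ≈ 1,435.0 reams

Annual demand D = 782 × 50 = 39,100.
Holding cost H = 0.13 × £77.70 = £10.1010 per unit per year.
EOQ = √(2DS / H) = √(2 × 39,100 × 266 / 10.101).
= √(20,801,200 / 10.101) = √2,059,320.8593 ≈ 1435.033.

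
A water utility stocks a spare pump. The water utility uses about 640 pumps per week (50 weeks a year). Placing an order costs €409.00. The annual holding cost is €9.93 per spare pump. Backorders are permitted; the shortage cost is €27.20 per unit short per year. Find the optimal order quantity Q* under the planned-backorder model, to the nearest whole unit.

Annual demand D = 640 × 50 = 32,000.
With planned backorders, Q* = √(2DS/H) · √((H+B)/B).
√(2DS/H) = √(2 × 32,000 × 409 / 9.93) = 1623.592.
√((H+B)/B) = √((9.93+27.2)/27.2) = 1.1684.
Q* ≈ 1896.946.

Q* ≈ 1,897 pumps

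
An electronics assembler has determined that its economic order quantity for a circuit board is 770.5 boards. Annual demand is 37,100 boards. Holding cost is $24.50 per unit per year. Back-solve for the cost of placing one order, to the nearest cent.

S ≈ $196.02

The basic EOQ model gives Q* = √(2DS/H); rearrange for the unknown.
From Q* = √(2DS/H): S = Q*²H / (2D) = 770.5² × 24.5 / (2 × 37,100) = 196.0232.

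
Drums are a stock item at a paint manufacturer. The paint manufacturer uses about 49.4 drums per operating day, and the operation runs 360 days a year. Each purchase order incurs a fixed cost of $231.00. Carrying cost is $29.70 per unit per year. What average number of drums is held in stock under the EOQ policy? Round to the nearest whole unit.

Average inventory ≈ 263 drums

Annual demand D = 49.4 × 360 = 17,784.
The optimal lot size = √(2DS/H) = √(2 × 17,784 × 231 / 29.7) ≈ 525.97.
Average inventory = Q*/2 ≈ 525.97 / 2 = 262.983.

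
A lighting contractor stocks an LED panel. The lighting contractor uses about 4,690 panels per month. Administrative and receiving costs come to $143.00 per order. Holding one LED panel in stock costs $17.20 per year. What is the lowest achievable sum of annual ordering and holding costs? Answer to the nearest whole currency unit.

TC* ≈ $16,639

Annual demand D = 4,690 × 12 = 56,280.
The optimal lot size = √(2DS/H) = √(2 × 56,280 × 143 / 17.2) ≈ 967.38.
At the optimum the two cost components are equal, so total cost = 2·(Q*/2)H = Q*·H.
Minimum total = √(2DSH) = √(2 × 56,280 × 143 × 17.2) ≈ 16638.887.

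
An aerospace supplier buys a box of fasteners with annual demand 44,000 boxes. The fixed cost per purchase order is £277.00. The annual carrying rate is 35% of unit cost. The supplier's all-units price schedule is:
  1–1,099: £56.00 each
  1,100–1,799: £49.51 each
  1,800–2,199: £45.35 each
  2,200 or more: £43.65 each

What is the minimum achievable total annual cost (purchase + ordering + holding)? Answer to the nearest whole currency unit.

Holding cost per unit per year at price C is H = 0.35·C.
Evaluate total cost at each tier's feasible EOQ or, if the EOQ is below the tier, at the tier's minimum quantity.
Tier 1 (£56.00): EOQ = 1115.2 exceeds tier's upper bound 1099, so this tier is dominated.
EOQ at £49.51 = 1186.0 (feasible in tier 2): TC = 44,000×£49.51 + (44,000/1186.0)×277 + (1186.0/2)×0.35×£49.51 = £2,198,992.36.
EOQ at £45.35 = 1239.2 < 1800, so use break Q=1800: TC = 44,000×£45.35 + (44,000/1800.0)×277 + (1800.0/2)×0.35×£45.35 = £2,016,456.36.
EOQ at £43.65 = 1263.2 < 2200, so use break Q=2200: TC = 44,000×£43.65 + (44,000/2200.0)×277 + (2200.0/2)×0.35×£43.65 = £1,942,945.25.
Lowest total cost among the candidates is at Q = 2200.0.

TC* ≈ £1,942,945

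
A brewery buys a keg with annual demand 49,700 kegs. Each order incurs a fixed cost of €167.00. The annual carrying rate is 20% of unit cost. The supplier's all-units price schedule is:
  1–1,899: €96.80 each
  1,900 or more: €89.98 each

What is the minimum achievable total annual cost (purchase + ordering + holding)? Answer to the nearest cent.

TC* ≈ €4,493,470.57

Holding cost per unit per year at price C is H = 0.20·C.
Evaluate total cost at each tier's feasible EOQ or, if the EOQ is below the tier, at the tier's minimum quantity.
EOQ at €96.80 = 926.0 (feasible in tier 1): TC = 49,700×€96.80 + (49,700/926.0)×167 + (926.0/2)×0.20×€96.80 = €4,828,886.85.
EOQ at €89.98 = 960.4 < 1900, so use break Q=1900: TC = 49,700×€89.98 + (49,700/1900.0)×167 + (1900.0/2)×0.20×€89.98 = €4,493,470.57.
Lowest total cost among the candidates is at Q = 1900.0.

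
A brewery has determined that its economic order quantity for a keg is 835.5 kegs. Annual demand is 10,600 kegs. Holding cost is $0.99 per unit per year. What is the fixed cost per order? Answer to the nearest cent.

Squaring Q* = √(2DS/H) gives Q*² = 2DS/H.
From Q* = √(2DS/H): S = Q*²H / (2D) = 835.5² × 0.99 / (2 × 10,600) = 32.5981.

S ≈ $32.60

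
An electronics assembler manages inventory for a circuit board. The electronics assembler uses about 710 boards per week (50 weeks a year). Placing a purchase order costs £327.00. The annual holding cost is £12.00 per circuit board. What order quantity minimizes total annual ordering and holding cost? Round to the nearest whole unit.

Q* ≈ 1,391 boards

Annual demand D = 710 × 50 = 35,500.
EOQ = √(2DS / H) = √(2 × 35,500 × 327 / 12).
= √(23,217,000 / 12) = √1,934,750 ≈ 1390.953.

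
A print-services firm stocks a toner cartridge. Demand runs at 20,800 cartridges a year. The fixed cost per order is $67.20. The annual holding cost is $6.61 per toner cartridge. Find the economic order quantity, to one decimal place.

EOQ = √(2DS / H) = √(2 × 20,800 × 67.2 / 6.61).
= √(2,795,520 / 6.61) = √422,922.8442 ≈ 650.325.

Q* ≈ 650.3 cartridges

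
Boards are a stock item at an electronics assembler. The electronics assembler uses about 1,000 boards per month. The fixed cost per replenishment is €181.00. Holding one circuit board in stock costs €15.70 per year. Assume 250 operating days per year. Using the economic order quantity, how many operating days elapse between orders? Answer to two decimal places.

Annual demand D = 1,000 × 12 = 12,000.
The optimal lot size = √(2DS/H) = √(2 × 12,000 × 181 / 15.7) ≈ 526.01.
Cycle time = Q*/D × 250 = 526.01 / 12,000 × 250 ≈ 10.959 days.

T ≈ 10.96 days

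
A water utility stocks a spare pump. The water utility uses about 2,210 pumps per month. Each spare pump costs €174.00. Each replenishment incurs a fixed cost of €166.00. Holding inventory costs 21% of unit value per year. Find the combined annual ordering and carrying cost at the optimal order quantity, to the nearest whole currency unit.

Annual demand D = 2,210 × 12 = 26,520.
Holding cost H = 0.21 × €174.00 = €36.5400 per unit per year.
Q* = √(2DS/H) = √(2 × 26,520 × 166 / 36.54) ≈ 490.88.
At Q*, ordering cost (D/Q*)S equals holding cost (Q*/2)H, each = √(DSH/2).
Minimum total = √(2DSH) = √(2 × 26,520 × 166 × 36.54) ≈ 17936.598.

TC* ≈ €17,937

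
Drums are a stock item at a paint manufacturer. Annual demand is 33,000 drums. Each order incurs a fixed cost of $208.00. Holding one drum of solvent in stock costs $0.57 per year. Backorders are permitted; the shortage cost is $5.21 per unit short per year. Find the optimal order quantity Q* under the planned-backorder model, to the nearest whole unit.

Q* ≈ 5,169 drums

With planned backorders, Q* = √(2DS/H) · √((H+B)/B).
√(2DS/H) = √(2 × 33,000 × 208 / 0.57) = 4907.567.
√((H+B)/B) = √((0.57+5.21)/5.21) = 1.0533.
Q* ≈ 5169.056.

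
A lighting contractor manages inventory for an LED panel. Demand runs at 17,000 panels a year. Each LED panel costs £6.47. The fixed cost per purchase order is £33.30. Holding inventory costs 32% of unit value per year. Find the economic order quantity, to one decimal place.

Holding cost H = 0.32 × £6.47 = £2.0704 per unit per year.
EOQ = √(2DS / H) = √(2 × 17,000 × 33.3 / 2.0704).
= √(1,132,200 / 2.0704) = √546,850.8501 ≈ 739.494.

Q* ≈ 739.5 panels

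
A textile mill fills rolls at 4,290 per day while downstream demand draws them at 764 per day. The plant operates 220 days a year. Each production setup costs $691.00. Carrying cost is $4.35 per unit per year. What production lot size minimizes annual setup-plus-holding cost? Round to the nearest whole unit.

Annual demand D = 764 × 220 = 168,080.
Production build-up factor (1 − d/p) = 1 − 764/4,290 = 0.8219.
Q* = √(2DS / (H(1 − d/p))) = √(2 × 168,080 × 691 / (4.35 × 0.8219)).
= √(232,286,560 / 3.5753) ≈ 8060.369.

Q* ≈ 8,060 rolls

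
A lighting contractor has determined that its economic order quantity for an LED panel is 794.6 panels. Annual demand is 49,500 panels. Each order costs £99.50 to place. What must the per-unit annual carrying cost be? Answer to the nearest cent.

H ≈ £15.60

Squaring Q* = √(2DS/H) gives Q*² = 2DS/H.
From Q* = √(2DS/H): H = 2DS / Q*² = 2 × 49,500 × 99.5 / 794.6² = 15.6013.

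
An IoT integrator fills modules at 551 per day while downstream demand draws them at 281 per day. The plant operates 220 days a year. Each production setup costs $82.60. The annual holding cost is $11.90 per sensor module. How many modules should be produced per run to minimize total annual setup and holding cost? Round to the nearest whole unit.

Q* ≈ 1,323 modules

Annual demand D = 281 × 220 = 61,820.
Production build-up factor (1 − d/p) = 1 − 281/551 = 0.4900.
Q* = √(2DS / (H(1 − d/p))) = √(2 × 61,820 × 82.6 / (11.9 × 0.4900)).
= √(10,212,664 / 5.8312) ≈ 1323.396.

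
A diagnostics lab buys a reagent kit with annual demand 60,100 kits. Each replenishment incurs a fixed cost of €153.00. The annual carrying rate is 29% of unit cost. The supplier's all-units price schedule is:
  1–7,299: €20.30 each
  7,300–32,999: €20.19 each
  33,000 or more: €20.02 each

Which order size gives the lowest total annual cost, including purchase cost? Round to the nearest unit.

Q* ≈ 1,767 kits

Holding cost per unit per year at price C is H = 0.29·C.
For each price level, check whether its EOQ is feasible; otherwise the best quantity at that price is the breakpoint.
EOQ at €20.30 = 1767.5 (feasible in tier 1): TC = 60,100×€20.30 + (60,100/1767.5)×153 + (1767.5/2)×0.29×€20.30 = €1,230,435.07.
EOQ at €20.19 = 1772.3 < 7300, so use break Q=7300: TC = 60,100×€20.19 + (60,100/7300.0)×153 + (7300.0/2)×0.29×€20.19 = €1,236,049.75.
EOQ at €20.02 = 1779.8 < 33000, so use break Q=33000: TC = 60,100×€20.02 + (60,100/33000.0)×153 + (33000.0/2)×0.29×€20.02 = €1,299,276.35.
Lowest total cost is €1,230,435.07 at Q = 1767.5.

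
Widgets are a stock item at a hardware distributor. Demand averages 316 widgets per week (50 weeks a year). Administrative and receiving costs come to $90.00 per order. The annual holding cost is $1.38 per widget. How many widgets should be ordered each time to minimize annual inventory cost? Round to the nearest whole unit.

Annual demand D = 316 × 50 = 15,800.
EOQ = √(2DS / H) = √(2 × 15,800 × 90 / 1.38).
= √(2,844,000 / 1.38) = √2,060,869.5652 ≈ 1435.573.

Q* ≈ 1,436 widgets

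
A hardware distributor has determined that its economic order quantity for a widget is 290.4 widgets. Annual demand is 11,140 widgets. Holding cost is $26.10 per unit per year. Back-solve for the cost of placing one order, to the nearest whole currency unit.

Squaring Q* = √(2DS/H) gives Q*² = 2DS/H.
From Q* = √(2DS/H): S = Q*²H / (2D) = 290.4² × 26.1 / (2 × 11,140) = 98.7913.

S ≈ $99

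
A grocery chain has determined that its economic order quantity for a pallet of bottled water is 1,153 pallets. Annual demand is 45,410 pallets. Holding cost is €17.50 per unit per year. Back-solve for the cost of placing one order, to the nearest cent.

The basic EOQ model gives Q* = √(2DS/H); rearrange for the unknown.
From Q* = √(2DS/H): S = Q*²H / (2D) = 1,153² × 17.5 / (2 × 45,410) = 256.1623.

S ≈ €256.16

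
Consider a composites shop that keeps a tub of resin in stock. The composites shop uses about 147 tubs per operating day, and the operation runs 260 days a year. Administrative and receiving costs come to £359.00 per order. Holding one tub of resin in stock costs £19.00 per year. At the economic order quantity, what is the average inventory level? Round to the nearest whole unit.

Annual demand D = 147 × 260 = 38,220.
The optimal lot size = √(2DS/H) = √(2 × 38,220 × 359 / 19) ≈ 1201.80.
Average inventory = Q*/2 ≈ 1201.80 / 2 = 600.898.

Average inventory ≈ 601 tubs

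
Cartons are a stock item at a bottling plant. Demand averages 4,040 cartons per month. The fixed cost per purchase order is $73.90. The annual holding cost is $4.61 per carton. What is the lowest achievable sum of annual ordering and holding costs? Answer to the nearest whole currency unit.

Annual demand D = 4,040 × 12 = 48,480.
Q* = √(2DS/H) = √(2 × 48,480 × 73.9 / 4.61) ≈ 1246.72.
At the optimum the two cost components are equal, so total cost = 2·(Q*/2)H = Q*·H.
Minimum total = √(2DSH) = √(2 × 48,480 × 73.9 × 4.61) ≈ 5747.368.

TC* ≈ $5,747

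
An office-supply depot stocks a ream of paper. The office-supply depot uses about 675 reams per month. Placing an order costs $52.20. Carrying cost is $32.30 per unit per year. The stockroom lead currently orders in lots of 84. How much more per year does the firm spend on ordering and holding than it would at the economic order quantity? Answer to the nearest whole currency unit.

Annual demand D = 675 × 12 = 8,100.
EOQ = √(2DS/H) = √(2 × 8,100 × 52.2 / 32.3) ≈ 161.80.
Cost at Q* = (D/Q*)S + (Q*/2)H = √(2DSH) ≈ $5,226.30.
Cost at Q = 84: (8,100/84)×52.2 + (84/2)×32.3 = $5,033.57 + $1,356.60 = $6,390.17.
Excess = $6,390.17 − $5,226.30 = $1,163.88.

Extra cost ≈ $1,164 per year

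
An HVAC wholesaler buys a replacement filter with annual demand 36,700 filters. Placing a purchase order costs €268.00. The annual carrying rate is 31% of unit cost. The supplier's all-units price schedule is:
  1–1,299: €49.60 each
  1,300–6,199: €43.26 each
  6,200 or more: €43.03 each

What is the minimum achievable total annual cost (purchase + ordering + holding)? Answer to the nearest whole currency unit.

TC* ≈ €1,603,925

Holding cost per unit per year at price C is H = 0.31·C.
For each price level, check whether its EOQ is feasible; otherwise the best quantity at that price is the breakpoint.
EOQ at €49.60 = 1131.1 (feasible in tier 1): TC = 36,700×€49.60 + (36,700/1131.1)×268 + (1131.1/2)×0.31×€49.60 = €1,837,711.50.
EOQ at €43.26 = 1211.1 < 1300, so use break Q=1300: TC = 36,700×€43.26 + (36,700/1300.0)×268 + (1300.0/2)×0.31×€43.26 = €1,603,924.74.
EOQ at €43.03 = 1214.4 < 6200, so use break Q=6200: TC = 36,700×€43.03 + (36,700/6200.0)×268 + (6200.0/2)×0.31×€43.03 = €1,622,139.22.
Lowest total cost among the candidates is at Q = 1300.0.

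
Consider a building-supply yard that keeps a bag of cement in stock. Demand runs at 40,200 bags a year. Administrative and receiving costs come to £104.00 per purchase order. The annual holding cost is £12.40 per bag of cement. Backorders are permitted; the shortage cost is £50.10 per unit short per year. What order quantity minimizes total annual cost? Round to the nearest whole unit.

With planned backorders, Q* = √(2DS/H) · √((H+B)/B).
√(2DS/H) = √(2 × 40,200 × 104 / 12.4) = 821.171.
√((H+B)/B) = √((12.4+50.1)/50.1) = 1.1169.
Q* ≈ 917.181.

Q* ≈ 917 bags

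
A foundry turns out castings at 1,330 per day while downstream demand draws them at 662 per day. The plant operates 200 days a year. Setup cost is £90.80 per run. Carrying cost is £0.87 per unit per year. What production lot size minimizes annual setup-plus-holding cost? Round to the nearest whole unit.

Q* ≈ 7,418 castings

Annual demand D = 662 × 200 = 132,400.
Production build-up factor (1 − d/p) = 1 − 662/1,330 = 0.5023.
Q* = √(2DS / (H(1 − d/p))) = √(2 × 132,400 × 90.8 / (0.87 × 0.5023)).
= √(24,043,840 / 0.437) ≈ 7417.881.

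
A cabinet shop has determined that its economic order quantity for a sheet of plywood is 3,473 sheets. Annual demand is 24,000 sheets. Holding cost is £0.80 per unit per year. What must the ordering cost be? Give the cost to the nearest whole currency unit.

S ≈ £201

Invert the EOQ relation Q*² = 2DS/H.
From Q* = √(2DS/H): S = Q*²H / (2D) = 3,473² × 0.8 / (2 × 24,000) = 201.0288.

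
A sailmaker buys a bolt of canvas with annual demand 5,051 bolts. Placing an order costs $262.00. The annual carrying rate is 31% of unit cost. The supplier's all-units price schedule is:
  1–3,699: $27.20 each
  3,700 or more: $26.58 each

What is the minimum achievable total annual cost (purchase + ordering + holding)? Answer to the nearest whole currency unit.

Holding cost per unit per year at price C is H = 0.31·C.
Candidates are each tier's EOQ (if it falls in that tier) and each price-break quantity.
EOQ at $27.20 = 560.3 (feasible in tier 1): TC = 5,051×$27.20 + (5,051/560.3)×262 + (560.3/2)×0.31×$27.20 = $142,111.31.
EOQ at $26.58 = 566.8 < 3700, so use break Q=3700: TC = 5,051×$26.58 + (5,051/3700.0)×262 + (3700.0/2)×0.31×$26.58 = $149,856.88.
Lowest total cost among the candidates is at Q = 560.3.

TC* ≈ $142,111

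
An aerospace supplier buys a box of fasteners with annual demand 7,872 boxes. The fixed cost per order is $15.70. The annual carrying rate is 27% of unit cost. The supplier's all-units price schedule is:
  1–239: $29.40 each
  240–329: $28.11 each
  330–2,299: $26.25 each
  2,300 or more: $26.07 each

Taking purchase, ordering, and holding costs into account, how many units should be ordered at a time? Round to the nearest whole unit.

Holding cost per unit per year at price C is H = 0.27·C.
Evaluate total cost at each tier's feasible EOQ or, if the EOQ is below the tier, at the tier's minimum quantity.
EOQ at $29.40 = 176.5 (feasible in tier 1): TC = 7,872×$29.40 + (7,872/176.5)×15.7 + (176.5/2)×0.27×$29.40 = $232,837.56.
EOQ at $28.11 = 180.5 < 240, so use break Q=240: TC = 7,872×$28.11 + (7,872/240.0)×15.7 + (240.0/2)×0.27×$28.11 = $222,707.64.
EOQ at $26.25 = 186.8 < 330, so use break Q=330: TC = 7,872×$26.25 + (7,872/330.0)×15.7 + (330.0/2)×0.27×$26.25 = $208,183.95.
EOQ at $26.07 = 187.4 < 2300, so use break Q=2300: TC = 7,872×$26.07 + (7,872/2300.0)×15.7 + (2300.0/2)×0.27×$26.07 = $213,371.51.
Lowest total cost is $208,183.95 at Q = 330.0.

Q* ≈ 330 boxes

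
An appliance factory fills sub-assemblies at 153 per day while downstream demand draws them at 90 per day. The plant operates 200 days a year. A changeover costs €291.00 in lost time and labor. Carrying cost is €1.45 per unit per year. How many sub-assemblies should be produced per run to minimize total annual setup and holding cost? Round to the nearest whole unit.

Q* ≈ 4,189 sub-assemblies

Annual demand D = 90 × 200 = 18,000.
Production build-up factor (1 − d/p) = 1 − 90/153 = 0.4118.
Q* = √(2DS / (H(1 − d/p))) = √(2 × 18,000 × 291 / (1.45 × 0.4118)).
= √(10,476,000 / 0.5971) ≈ 4188.796.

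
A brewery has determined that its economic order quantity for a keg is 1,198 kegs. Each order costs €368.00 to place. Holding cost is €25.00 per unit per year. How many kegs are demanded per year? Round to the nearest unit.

Squaring Q* = √(2DS/H) gives Q*² = 2DS/H.
From Q* = √(2DS/H): D = Q*²H / (2S) = 1,198² × 25 / (2 × 368) = 48750.136.

D ≈ 48,750 kegs per year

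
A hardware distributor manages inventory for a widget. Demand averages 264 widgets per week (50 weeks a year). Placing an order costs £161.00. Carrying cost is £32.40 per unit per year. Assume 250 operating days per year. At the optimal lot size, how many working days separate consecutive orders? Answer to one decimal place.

T ≈ 6.9 days

Annual demand D = 264 × 50 = 13,200.
Q* = √(2DS/H) = √(2 × 13,200 × 161 / 32.4) ≈ 362.19.
Cycle time = Q*/D × 250 = 362.19 / 13,200 × 250 ≈ 6.860 days.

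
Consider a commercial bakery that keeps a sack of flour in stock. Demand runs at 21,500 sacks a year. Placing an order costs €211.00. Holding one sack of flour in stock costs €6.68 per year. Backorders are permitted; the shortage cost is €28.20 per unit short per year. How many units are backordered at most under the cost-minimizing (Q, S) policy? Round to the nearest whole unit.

S* ≈ 248 sacks

With planned backorders, Q* = √(2DS/H) · √((H+B)/B).
√(2DS/H) = √(2 × 21,500 × 211 / 6.68) = 1165.433.
√((H+B)/B) = √((6.68+28.2)/28.2) = 1.1122.
Q* ≈ 1296.137.
S* = Q* · H/(H+B) = 1296.137 × 6.68/34.88 ≈ 248.228.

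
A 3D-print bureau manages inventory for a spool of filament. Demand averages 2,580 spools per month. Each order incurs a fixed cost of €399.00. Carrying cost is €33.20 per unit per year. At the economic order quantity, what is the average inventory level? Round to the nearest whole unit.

Annual demand D = 2,580 × 12 = 30,960.
The optimal lot size = √(2DS/H) = √(2 × 30,960 × 399 / 33.2) ≈ 862.65.
Average inventory = Q*/2 ≈ 862.65 / 2 = 431.323.

Average inventory ≈ 431 spools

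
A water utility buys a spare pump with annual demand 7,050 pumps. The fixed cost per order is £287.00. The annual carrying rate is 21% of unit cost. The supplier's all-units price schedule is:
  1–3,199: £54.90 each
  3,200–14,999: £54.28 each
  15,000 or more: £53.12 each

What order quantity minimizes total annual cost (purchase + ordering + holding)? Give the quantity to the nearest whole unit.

Holding cost per unit per year at price C is H = 0.21·C.
Evaluate total cost at each tier's feasible EOQ or, if the EOQ is below the tier, at the tier's minimum quantity.
EOQ at £54.90 = 592.5 (feasible in tier 1): TC = 7,050×£54.90 + (7,050/592.5)×287 + (592.5/2)×0.21×£54.90 = £393,875.40.
EOQ at £54.28 = 595.8 < 3200, so use break Q=3200: TC = 7,050×£54.28 + (7,050/3200.0)×287 + (3200.0/2)×0.21×£54.28 = £401,544.38.
EOQ at £53.12 = 602.3 < 15000, so use break Q=15000: TC = 7,050×£53.12 + (7,050/15000.0)×287 + (15000.0/2)×0.21×£53.12 = £458,294.89.
Lowest total cost is £393,875.40 at Q = 592.5.

Q* ≈ 592 pumps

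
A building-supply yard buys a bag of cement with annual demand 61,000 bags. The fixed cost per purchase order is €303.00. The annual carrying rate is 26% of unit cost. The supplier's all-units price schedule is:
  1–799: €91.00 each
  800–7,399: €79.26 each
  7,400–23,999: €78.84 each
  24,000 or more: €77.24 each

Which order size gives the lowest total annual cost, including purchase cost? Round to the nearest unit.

Holding cost per unit per year at price C is H = 0.26·C.
For each price level, check whether its EOQ is feasible; otherwise the best quantity at that price is the breakpoint.
Tier 1 (€91.00): EOQ = 1250.0 exceeds tier's upper bound 799, so this tier is dominated.
EOQ at €79.26 = 1339.3 (feasible in tier 2): TC = 61,000×€79.26 + (61,000/1339.3)×303 + (1339.3/2)×0.26×€79.26 = €4,862,460.37.
EOQ at €78.84 = 1342.9 < 7400, so use break Q=7400: TC = 61,000×€78.84 + (61,000/7400.0)×303 + (7400.0/2)×0.26×€78.84 = €4,887,581.78.
EOQ at €77.24 = 1356.7 < 24000, so use break Q=24000: TC = 61,000×€77.24 + (61,000/24000.0)×303 + (24000.0/2)×0.26×€77.24 = €4,953,398.92.
Lowest total cost is €4,862,460.37 at Q = 1339.3.

Q* ≈ 1,339 bags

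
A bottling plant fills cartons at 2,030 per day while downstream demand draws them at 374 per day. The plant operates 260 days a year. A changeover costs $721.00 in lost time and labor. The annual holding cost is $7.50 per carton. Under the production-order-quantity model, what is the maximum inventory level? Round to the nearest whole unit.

Annual demand D = 374 × 260 = 97,240.
Production build-up factor (1 − d/p) = 1 − 374/2,030 = 0.8158.
Q* = √(2DS / (H(1 − d/p))) = √(2 × 97,240 × 721 / (7.5 × 0.8158)).
= √(140,220,080 / 6.1182) ≈ 4787.319.
Maximum inventory = Q*(1 − d/p) = 4787.319 × 0.8158 ≈ 3905.320.

I_max ≈ 3,905 cartons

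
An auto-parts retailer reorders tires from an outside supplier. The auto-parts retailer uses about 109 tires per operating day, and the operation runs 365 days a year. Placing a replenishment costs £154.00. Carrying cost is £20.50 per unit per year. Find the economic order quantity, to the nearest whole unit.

Q* ≈ 773 tires

Annual demand D = 109 × 365 = 39,785.
EOQ = √(2DS / H) = √(2 × 39,785 × 154 / 20.5).
= √(12,253,780 / 20.5) = √597,745.3659 ≈ 773.140.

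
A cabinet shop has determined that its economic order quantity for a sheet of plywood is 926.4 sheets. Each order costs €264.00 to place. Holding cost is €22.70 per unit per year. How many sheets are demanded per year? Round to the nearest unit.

D ≈ 36,897 sheets per year

The basic EOQ model gives Q* = √(2DS/H); rearrange for the unknown.
From Q* = √(2DS/H): D = Q*²H / (2S) = 926.4² × 22.7 / (2 × 264) = 36896.828.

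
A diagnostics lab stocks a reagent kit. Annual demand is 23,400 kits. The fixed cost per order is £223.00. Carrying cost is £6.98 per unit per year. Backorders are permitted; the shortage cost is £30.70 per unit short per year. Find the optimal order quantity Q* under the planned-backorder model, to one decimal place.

Q* ≈ 1,354.7 kits

With planned backorders, Q* = √(2DS/H) · √((H+B)/B).
√(2DS/H) = √(2 × 23,400 × 223 / 6.98) = 1222.778.
√((H+B)/B) = √((6.98+30.7)/30.7) = 1.1079.
Q* ≈ 1354.671.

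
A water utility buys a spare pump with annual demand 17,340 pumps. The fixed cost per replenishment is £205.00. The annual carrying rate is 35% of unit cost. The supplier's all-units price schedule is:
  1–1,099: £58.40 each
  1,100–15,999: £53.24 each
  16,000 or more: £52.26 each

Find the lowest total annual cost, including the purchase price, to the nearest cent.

Holding cost per unit per year at price C is H = 0.35·C.
Candidates are each tier's EOQ (if it falls in that tier) and each price-break quantity.
EOQ at £58.40 = 589.8 (feasible in tier 1): TC = 17,340×£58.40 + (17,340/589.8)×205 + (589.8/2)×0.35×£58.40 = £1,024,710.71.
EOQ at £53.24 = 617.7 < 1100, so use break Q=1100: TC = 17,340×£53.24 + (17,340/1100.0)×205 + (1100.0/2)×0.35×£53.24 = £936,661.85.
EOQ at £52.26 = 623.4 < 16000, so use break Q=16000: TC = 17,340×£52.26 + (17,340/16000.0)×205 + (16000.0/2)×0.35×£52.26 = £1,052,738.57.
Lowest total cost among the candidates is at Q = 1100.0.

TC* ≈ £936,661.85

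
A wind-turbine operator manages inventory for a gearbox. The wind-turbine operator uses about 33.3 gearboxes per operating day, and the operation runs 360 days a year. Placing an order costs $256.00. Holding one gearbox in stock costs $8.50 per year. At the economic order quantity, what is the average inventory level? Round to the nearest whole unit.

Average inventory ≈ 425 gearboxes

Annual demand D = 33.3 × 360 = 11,988.
The optimal lot size = √(2DS/H) = √(2 × 11,988 × 256 / 8.5) ≈ 849.77.
Average inventory = Q*/2 ≈ 849.77 / 2 = 424.883.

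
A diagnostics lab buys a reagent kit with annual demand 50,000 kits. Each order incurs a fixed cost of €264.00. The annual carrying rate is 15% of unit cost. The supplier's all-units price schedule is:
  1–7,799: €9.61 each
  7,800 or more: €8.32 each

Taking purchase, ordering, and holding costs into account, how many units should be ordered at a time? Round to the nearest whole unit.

Holding cost per unit per year at price C is H = 0.15·C.
For each price level, check whether its EOQ is feasible; otherwise the best quantity at that price is the breakpoint.
EOQ at €9.61 = 4279.5 (feasible in tier 1): TC = 50,000×€9.61 + (50,000/4279.5)×264 + (4279.5/2)×0.15×€9.61 = €486,668.92.
EOQ at €8.32 = 4599.3 < 7800, so use break Q=7800: TC = 50,000×€8.32 + (50,000/7800.0)×264 + (7800.0/2)×0.15×€8.32 = €422,559.51.
Lowest total cost is €422,559.51 at Q = 7800.0.

Q* ≈ 7,800 kits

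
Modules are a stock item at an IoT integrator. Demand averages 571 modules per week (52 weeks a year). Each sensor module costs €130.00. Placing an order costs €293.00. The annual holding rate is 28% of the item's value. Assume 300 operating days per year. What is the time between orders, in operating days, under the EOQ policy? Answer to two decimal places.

T ≈ 6.99 days

Annual demand D = 571 × 52 = 29,692.
Holding cost H = 0.28 × €130.00 = €36.4000 per unit per year.
Q* = √(2DS/H) = √(2 × 29,692 × 293 / 36.4) ≈ 691.38.
Cycle time = Q*/D × 300 = 691.38 / 29,692 × 300 ≈ 6.986 days.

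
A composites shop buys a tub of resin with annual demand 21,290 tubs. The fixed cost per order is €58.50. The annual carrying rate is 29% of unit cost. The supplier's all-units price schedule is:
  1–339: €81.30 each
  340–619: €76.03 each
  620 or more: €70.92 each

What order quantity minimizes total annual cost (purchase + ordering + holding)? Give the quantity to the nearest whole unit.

Q* ≈ 620 tubs

Holding cost per unit per year at price C is H = 0.29·C.
Candidates are each tier's EOQ (if it falls in that tier) and each price-break quantity.
EOQ at €81.30 = 325.0 (feasible in tier 1): TC = 21,290×€81.30 + (21,290/325.0)×58.5 + (325.0/2)×0.29×€81.30 = €1,738,540.46.
EOQ at €76.03 = 336.1 < 340, so use break Q=340: TC = 21,290×€76.03 + (21,290/340.0)×58.5 + (340.0/2)×0.29×€76.03 = €1,626,090.11.
EOQ at €70.92 = 348.0 < 620, so use break Q=620: TC = 21,290×€70.92 + (21,290/620.0)×58.5 + (620.0/2)×0.29×€70.92 = €1,518,271.32.
Lowest total cost is €1,518,271.32 at Q = 620.0.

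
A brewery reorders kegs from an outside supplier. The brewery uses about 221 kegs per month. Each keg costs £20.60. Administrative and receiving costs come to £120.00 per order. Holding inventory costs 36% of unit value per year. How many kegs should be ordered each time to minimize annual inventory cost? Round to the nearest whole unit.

Annual demand D = 221 × 12 = 2,652.
Holding cost H = 0.36 × £20.60 = £7.4160 per unit per year.
EOQ = √(2DS / H) = √(2 × 2,652 × 120 / 7.416).
= √(636,480 / 7.416) = √85,825.2427 ≈ 292.959.

Q* ≈ 293 kegs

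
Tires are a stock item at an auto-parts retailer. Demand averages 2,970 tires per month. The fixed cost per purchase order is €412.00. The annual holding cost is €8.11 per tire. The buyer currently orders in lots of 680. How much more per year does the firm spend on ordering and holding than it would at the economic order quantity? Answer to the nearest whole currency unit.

Annual demand D = 2,970 × 12 = 35,640.
EOQ = √(2DS/H) = √(2 × 35,640 × 412 / 8.11) ≈ 1902.93.
Cost at Q* = (D/Q*)S + (Q*/2)H = √(2DSH) ≈ €15,432.73.
Cost at Q = 680: (35,640/680)×412 + (680/2)×8.11 = €21,593.65 + €2,757.40 = €24,351.05.
Excess = €24,351.05 − €15,432.73 = €8,918.31.

Extra cost ≈ €8,918 per year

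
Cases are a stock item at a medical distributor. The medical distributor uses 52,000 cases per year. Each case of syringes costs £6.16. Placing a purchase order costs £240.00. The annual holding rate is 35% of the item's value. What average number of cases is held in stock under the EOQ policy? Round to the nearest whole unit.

Average inventory ≈ 1,701 cases

Holding cost H = 0.35 × £6.16 = £2.1560 per unit per year.
EOQ = √(2DS/H) = √(2 × 52,000 × 240 / 2.156) ≈ 3402.50.
Average inventory = Q*/2 ≈ 3402.50 / 2 = 1701.249.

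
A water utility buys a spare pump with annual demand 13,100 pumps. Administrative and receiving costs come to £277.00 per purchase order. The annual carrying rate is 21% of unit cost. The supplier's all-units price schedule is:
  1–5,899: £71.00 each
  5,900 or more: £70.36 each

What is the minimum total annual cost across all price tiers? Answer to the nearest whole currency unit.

TC* ≈ £940,502

Holding cost per unit per year at price C is H = 0.21·C.
For each price level, check whether its EOQ is feasible; otherwise the best quantity at that price is the breakpoint.
EOQ at £71.00 = 697.7 (feasible in tier 1): TC = 13,100×£71.00 + (13,100/697.7)×277 + (697.7/2)×0.21×£71.00 = £940,502.30.
EOQ at £70.36 = 700.8 < 5900, so use break Q=5900: TC = 13,100×£70.36 + (13,100/5900.0)×277 + (5900.0/2)×0.21×£70.36 = £965,919.05.
Lowest total cost among the candidates is at Q = 697.7.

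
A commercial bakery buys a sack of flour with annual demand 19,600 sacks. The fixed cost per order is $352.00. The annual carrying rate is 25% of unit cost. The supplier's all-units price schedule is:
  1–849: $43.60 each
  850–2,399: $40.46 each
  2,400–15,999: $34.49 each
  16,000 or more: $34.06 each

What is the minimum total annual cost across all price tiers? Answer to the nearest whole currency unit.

TC* ≈ $689,226

Holding cost per unit per year at price C is H = 0.25·C.
For each price level, check whether its EOQ is feasible; otherwise the best quantity at that price is the breakpoint.
Tier 1 ($43.60): EOQ = 1125.1 exceeds tier's upper bound 849, so this tier is dominated.
EOQ at $40.46 = 1168.0 (feasible in tier 2): TC = 19,600×$40.46 + (19,600/1168.0)×352 + (1168.0/2)×0.25×$40.46 = $804,830.01.
EOQ at $34.49 = 1265.0 < 2400, so use break Q=2400: TC = 19,600×$34.49 + (19,600/2400.0)×352 + (2400.0/2)×0.25×$34.49 = $689,225.67.
EOQ at $34.06 = 1273.0 < 16000, so use break Q=16000: TC = 19,600×$34.06 + (19,600/16000.0)×352 + (16000.0/2)×0.25×$34.06 = $736,127.20.
Lowest total cost among the candidates is at Q = 2400.0.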